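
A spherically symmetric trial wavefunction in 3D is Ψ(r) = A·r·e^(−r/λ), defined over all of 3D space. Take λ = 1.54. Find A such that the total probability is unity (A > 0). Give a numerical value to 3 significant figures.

The normalization condition is ∫|Ψ|² 4πr² dr = 1 from 0 to ∞.
Carrying out the integral gives A² · 3·π·λ^5.
So A² = (3·π·λ^5)^(−1).
Substituting λ = 1.54 gives A² = 0.01225, so A = 0.1107.

A ≈ 0.111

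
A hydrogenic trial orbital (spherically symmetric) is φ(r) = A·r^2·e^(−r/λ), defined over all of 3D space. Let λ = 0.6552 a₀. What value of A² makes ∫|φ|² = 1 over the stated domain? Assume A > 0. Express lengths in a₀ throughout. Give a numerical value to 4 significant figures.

Normalization requires ∫|φ|² 4πr² dr = 1, integrated from 0 to ∞.
In 3D with spherical symmetry the volume element is 4πr² dr.
Using ∫₀^∞ rⁿ e^(−αr) dr = n!/αⁿ⁺¹, the integral (without the A² prefactor) comes out to 45·π·λ^7/2.
Setting this equal to 1 gives A² = 1/(45·π·λ^7/2).
Substituting λ = 0.6552 gives A² = 0.27293, so A = 0.52243.

A^2 ≈ 0.2729 a₀^(-7)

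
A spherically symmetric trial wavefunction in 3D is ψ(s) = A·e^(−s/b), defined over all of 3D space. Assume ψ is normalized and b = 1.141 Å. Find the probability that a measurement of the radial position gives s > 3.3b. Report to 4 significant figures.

With dV = 4πs²ds, the probability is ∫|ψ|² dV over s > 3.3b.
The full normalization integral is A²·[π·b^3] = 1, fixing A².
Let u = s/b; then A², 4π and the length scale all cancel, so P = ∫_{3.3}^{∞} u^2·e^(-2·u) du ÷ ∫_{0}^{∞} u^2·e^(-2·u) du.
An antiderivative of u^2·e^(-2·u) is -(2·u^2 + 2·u + 1)·e^(-2·u)/4; evaluating from 3.3 to ∞ gives 1469·e^(-33/5)/200, while the full integral is 1/4.
This evaluates to P = 0.039968.

P ≈ 0.03997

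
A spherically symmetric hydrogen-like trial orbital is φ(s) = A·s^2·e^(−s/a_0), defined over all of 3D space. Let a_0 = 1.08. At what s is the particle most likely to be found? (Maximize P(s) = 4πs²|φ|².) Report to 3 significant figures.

s ≈ 3.24

Differentiate P(s) = 4πs²|φ|² with respect to s and set to zero.
Solving yields s = 3·a_0.
With a_0 = 1.08, the most probable radial distance is 3.240.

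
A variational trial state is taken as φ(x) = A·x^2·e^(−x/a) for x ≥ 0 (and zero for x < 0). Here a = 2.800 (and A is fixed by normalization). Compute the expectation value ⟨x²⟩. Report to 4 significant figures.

The expectation value is the |φ|²-weighted average of x^2: ∫ x^2|φ|² dx.
The ratio of the moment integral to the normalization integral gives ⟨x²⟩ = 15·a^2/2.
Putting a = 2.800 gives 58.800.

⟨x^2⟩ ≈ 58.80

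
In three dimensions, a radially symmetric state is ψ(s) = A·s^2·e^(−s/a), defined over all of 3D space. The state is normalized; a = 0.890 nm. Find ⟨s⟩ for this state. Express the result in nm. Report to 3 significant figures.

⟨s⟩ ≈ 3.12 nm

⟨s⟩ = ∫ s |ψ|² 4πs² ds over the full domain.
Using ∫₀^∞ sⁿ e^(−αs) ds = n!/αⁿ⁺¹, evaluating both integrals, ⟨s⟩ = 7·a/2.
With a = 0.890, ⟨s⟩ = 3.115.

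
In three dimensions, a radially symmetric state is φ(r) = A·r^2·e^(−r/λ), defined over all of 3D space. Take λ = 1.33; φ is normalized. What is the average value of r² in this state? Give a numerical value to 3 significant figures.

⟨r^2⟩ ≈ 24.8

By definition ⟨r²⟩ = ∫ r^2 |φ(r)|² 4πr² dr.
With ∫₀^∞ r^8 e^(−αr) dr = 8!/α^9, since the A² factors cancel between numerator and denominator, ⟨r²⟩ = 14·λ^2.
With λ = 1.33, ⟨r^2⟩ = 24.76.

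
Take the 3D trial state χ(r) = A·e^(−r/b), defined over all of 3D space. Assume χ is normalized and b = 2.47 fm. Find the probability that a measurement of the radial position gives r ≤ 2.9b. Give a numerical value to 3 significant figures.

P = ∫ |χ|² 4πr² dr over r ≤ 2.9b.
Normalization gives A² = 1/(π·b^3).
In terms of u = r/b (A², 4π and the length scale all cancel between numerator and denominator), P = [∫_{0}^{2.9} u^2·e^(-2·u) du] / [∫_{0}^{∞} u^2·e^(-2·u) du].
An antiderivative of u^2·e^(-2·u) is -(2·u^2 + 2·u + 1)·e^(-2·u)/4; evaluating from 0 to 2.9 gives 1/4 - 1181·e^(-29/5)/200, while the full integral is 1/4.
The region integral divided by the full integral gives P = 0.9285.

P ≈ 0.928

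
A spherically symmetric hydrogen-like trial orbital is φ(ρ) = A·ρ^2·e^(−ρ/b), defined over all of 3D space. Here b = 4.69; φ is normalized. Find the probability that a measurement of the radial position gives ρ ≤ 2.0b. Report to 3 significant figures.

Integrate the radial probability density 4πρ²|φ|² over ρ ≤ 2.0b.
The full normalization integral is A²·[45·π·b^7/2] = 1, fixing A².
Let u = ρ/b; then A², 4π and the length scale all cancel, so P = ∫_{0}^{2.0} u^6·e^(-2·u) du ÷ ∫_{0}^{∞} u^6·e^(-2·u) du.
An antiderivative of u^6·e^(-2·u) is -(4·u^6 + 12·u^5 + 30·u^4 + 60·u^3 + 90·u^2 + 90·u + 45)·e^(-2·u)/8; evaluating from 0 to 2.0 gives 45/8 - 2185·e^(-4)/8, while the full integral is 45/8.
Taking the ratio yields P = 0.1107.

P ≈ 0.111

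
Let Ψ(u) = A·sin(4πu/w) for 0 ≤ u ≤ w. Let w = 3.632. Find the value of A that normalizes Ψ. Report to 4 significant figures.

Require ∫ |Ψ|² du = 1 over the whole domain.
Using sin²θ = (1 − cos 2θ)/2, with Ψ = A·sin(4πu/w), the integral evaluates to A²·[w/2].
Setting this equal to 1 gives A² = 1/(w/2).
Substituting w = 3.632 gives A² = 0.55066, so A = 0.74207.

A ≈ 0.7421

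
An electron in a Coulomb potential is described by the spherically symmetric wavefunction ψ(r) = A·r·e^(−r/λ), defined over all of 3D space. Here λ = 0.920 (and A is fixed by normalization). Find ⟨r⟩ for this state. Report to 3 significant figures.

⟨r⟩ ≈ 2.30

By definition ⟨r⟩ = ∫ r |ψ(r)|² 4πr² dr.
With ∫₀^∞ r^5 e^(−αr) dr = 5!/α^6, the ratio of the moment integral to the normalization integral gives ⟨r⟩ = 5·λ/2.
With λ = 0.920, ⟨r⟩ = 2.300.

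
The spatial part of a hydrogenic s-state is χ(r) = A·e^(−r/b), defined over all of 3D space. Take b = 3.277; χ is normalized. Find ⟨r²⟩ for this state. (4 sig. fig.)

⟨r^2⟩ ≈ 32.22

By definition ⟨r²⟩ = ∫ r^2 |χ(r)|² 4πr² dr.
Using ∫₀^∞ rⁿ e^(−αr) dr = n!/αⁿ⁺¹, the ratio of the moment integral to the normalization integral gives ⟨r²⟩ = 3·b^2.
Putting b = 3.277 gives 32.216.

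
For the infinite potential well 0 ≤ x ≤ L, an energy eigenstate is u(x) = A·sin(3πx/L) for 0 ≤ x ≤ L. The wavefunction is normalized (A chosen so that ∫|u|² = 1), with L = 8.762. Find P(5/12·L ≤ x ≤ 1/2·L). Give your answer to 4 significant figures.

P ≈ 0.1364

The probability is P = ∫ |u|² dx over [5/12·L, 1/2·L].
The normalization integral ∫|u|²dx over the whole domain equals L/2·A², and A² cancels in the ratio.
In terms of t = x/L (A² and the length scale cancel between numerator and denominator), P = [∫_{5/12}^{1/2} sin(3·π·t)^2 dt] / [∫_{0}^{1} sin(3·π·t)^2 dt].
An antiderivative of sin(3·π·t)^2 is t/2 - sin(6·π·t)/(12·π); evaluating from 5/12 to 1/2 gives 1/(12·π) + 1/24, while the full integral is 1/2.
Evaluating gives P = (2 + π)/(12·π).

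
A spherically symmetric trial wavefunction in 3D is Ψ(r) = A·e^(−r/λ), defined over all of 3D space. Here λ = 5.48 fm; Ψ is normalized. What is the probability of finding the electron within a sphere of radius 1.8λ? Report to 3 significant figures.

With dV = 4πr²dr, the probability is ∫|Ψ|² dV over r ≤ 1.8λ.
A² is fixed by ∫₀^∞ 4πr²|Ψ|² dr = 1, i.e. A² = (π·λ^3)^(−1).
Substituting u = r/λ, A², 4π and the length scale all cancel in the ratio: P = ∫_{0}^{1.8} u^2·e^(-2·u) du / ∫_{0}^{∞} u^2·e^(-2·u) du.
Using ∫ u^2·e^(-2·u) du = -(2·u^2 + 2·u + 1)·e^(-2·u)/4, the numerator is 1/4 - 277·e^(-18/5)/100 and the denominator is 1/4.
This evaluates to P = 0.6973.

P ≈ 0.697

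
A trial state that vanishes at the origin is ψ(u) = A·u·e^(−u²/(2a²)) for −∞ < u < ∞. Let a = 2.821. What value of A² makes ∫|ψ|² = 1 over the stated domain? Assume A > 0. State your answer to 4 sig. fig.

Require ∫ |ψ|² du = 1 over the whole domain.
Using the Gaussian integral ∫_{−∞}^{∞} e^(−αu²) du = √(π/α), with ψ = A·u·e^(−u²/(2a²)), the integral evaluates to A²·[√(π)·a^3/2].
Hence A² = 1/[√(π)·a^3/2].
Plugging in a = 2.821 yields A = 0.22419.

A^2 ≈ 0.05026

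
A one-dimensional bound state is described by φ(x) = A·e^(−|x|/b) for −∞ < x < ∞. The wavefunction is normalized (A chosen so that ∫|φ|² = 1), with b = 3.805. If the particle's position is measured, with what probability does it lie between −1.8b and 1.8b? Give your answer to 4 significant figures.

P ≈ 0.9727

The probability is P = ∫ |φ|² dx over [−1.8b, 1.8b].
With A² fixed by ∫|φ|² = 1, i.e. A² = (b)^(−1), substitute and integrate.
Both integrals are even about x = 0, so only the x ≥ 0 halves are needed (the factors of 2 cancel). In terms of u = x/b (A² and the length scale cancel between numerator and denominator), P = [∫_{0}^{1.8} e^(-2·u) du] / [∫_{0}^{∞} e^(-2·u) du].
With ∫ e^(-2·u) du = -e^(-2·u)/2 + C, the region integral is 1/2 - e^(-18/5)/2 and the full one is 1/2.
The result is P = 0.97268.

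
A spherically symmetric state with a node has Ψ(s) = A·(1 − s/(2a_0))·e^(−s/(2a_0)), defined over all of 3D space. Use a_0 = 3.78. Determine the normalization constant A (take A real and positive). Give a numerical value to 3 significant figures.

A ≈ 0.0271

Normalization requires ∫|Ψ|² 4πs² ds = 1, integrated from 0 to ∞.
In 3D with spherical symmetry the volume element is 4πs² ds.
∫|Ψ|² 4πs² ds = A²·(8·π·a_0^3).
Setting this equal to 1 gives A² = 1/(8·π·a_0^3).
With a_0 = 3.78: A² = 0.0007367 and A = 0.02714.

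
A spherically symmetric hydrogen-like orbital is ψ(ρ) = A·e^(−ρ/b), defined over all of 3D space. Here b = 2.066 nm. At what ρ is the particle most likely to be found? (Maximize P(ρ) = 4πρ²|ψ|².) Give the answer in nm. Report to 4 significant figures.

ρ ≈ 2.066 nm

Set d/dρ [P(ρ) = 4πρ²|ψ|²] = 0 and solve for ρ > 0.
This gives ρ = b.
With b = 2.066, the most probable radial distance is 2.0660 nm.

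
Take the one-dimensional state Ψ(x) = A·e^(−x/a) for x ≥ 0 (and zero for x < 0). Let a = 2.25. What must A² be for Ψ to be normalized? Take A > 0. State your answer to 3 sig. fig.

The normalization condition is ∫|Ψ|² dx = 1 from 0 to ∞.
Using ∫₀^∞ xⁿ e^(−αx) dx = n!/αⁿ⁺¹, carrying out the integral gives A² · a/2.
Plugging in a = 2.25 yields A = 0.9428.

A^2 ≈ 0.889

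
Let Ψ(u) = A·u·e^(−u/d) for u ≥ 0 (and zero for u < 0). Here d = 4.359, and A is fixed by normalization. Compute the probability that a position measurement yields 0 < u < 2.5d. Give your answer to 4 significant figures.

The probability is P = ∫ |Ψ|² du over [0, 2.5d].
Since A² = 1/(d^3/4), this is the region integral divided by the full normalization integral.
Substituting t = u/d, A² and the length scale cancel in the ratio: P = ∫_{0}^{2.5} t^2·e^(-2·t) dt / ∫_{0}^{∞} t^2·e^(-2·t) dt.
Using ∫ t^2·e^(-2·t) dt = -(2·t^2 + 2·t + 1)·e^(-2·t)/4, the numerator is 1/4 - 37·e^(-5)/8 and the denominator is 1/4.
The result is P = 0.87535.

P ≈ 0.8753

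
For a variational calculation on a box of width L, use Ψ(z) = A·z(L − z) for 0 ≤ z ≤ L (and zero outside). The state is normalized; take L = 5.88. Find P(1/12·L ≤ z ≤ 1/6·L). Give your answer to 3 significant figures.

P ≈ 0.0304

|Ψ|² is the probability density, so P = ∫_{1/12·L}^{1/6·L} |Ψ|² dz.
The normalization integral ∫|Ψ|²dz over the whole domain equals L^5/30·A², and A² cancels in the ratio.
Let u = z/L; then A² and the length scale cancel, so P = ∫_{1/12}^{1/6} u^2·(1 - u)^2 du ÷ ∫_{0}^{1} u^2·(1 - u)^2 du.
With ∫ u^2·(1 - u)^2 du = u^3·(6·u^2 - 15·u + 10)/30 + C, the region integral is ≈ 0.0010135 and the full one is 1/30.
Evaluating gives P = 0.03041.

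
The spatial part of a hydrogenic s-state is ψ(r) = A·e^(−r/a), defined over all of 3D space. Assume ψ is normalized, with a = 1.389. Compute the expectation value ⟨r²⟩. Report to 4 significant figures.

The expectation value is the |ψ|²-weighted average of r^2: ∫ r^2|ψ|² 4πr² dr.
Since the A² factors cancel between numerator and denominator, ⟨r²⟩ = 3·a^2.
Putting a = 1.389 gives 5.7880.

⟨r^2⟩ ≈ 5.788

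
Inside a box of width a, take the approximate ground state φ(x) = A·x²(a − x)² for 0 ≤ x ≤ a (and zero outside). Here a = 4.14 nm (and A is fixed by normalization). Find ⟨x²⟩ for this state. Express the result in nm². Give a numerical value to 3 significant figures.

By definition ⟨x²⟩ = ∫ x^2 |φ(x)|² dx.
The ratio of the moment integral to the normalization integral gives ⟨x²⟩ = 3·a^2/11.
Putting a = 4.14 gives 4.674.

⟨x^2⟩ ≈ 4.67 nm^2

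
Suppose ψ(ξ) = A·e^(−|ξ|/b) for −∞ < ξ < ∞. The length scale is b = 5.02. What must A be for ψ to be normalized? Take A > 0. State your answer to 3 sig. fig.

A ≈ 0.446

Require ∫ |ψ|² dξ = 1 over the whole domain.
With ψ = A·e^(−|ξ|/b), the integral evaluates to A²·[b].
Hence A² = 1/[b].
Plugging in b = 5.02 yields A = 0.4463.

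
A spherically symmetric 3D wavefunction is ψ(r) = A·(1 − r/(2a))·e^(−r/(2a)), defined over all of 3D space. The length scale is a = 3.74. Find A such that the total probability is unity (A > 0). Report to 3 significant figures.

A ≈ 0.0276

We need A² ∫|f|² 4πr² dr = 1, taking the integral from 0 to ∞.
The angular integral contributes 4π, leaving ∫₀^∞ r²|ψ|² dr.
Recall ∫₀^∞ r^m e^(−r/β) dr = m!·β^(m+1), with ψ = A·(1 − r/(2a))·e^(−r/(2a)), the integral evaluates to A²·[8·π·a^3].
Hence A² = 1/[8·π·a^3].
Plugging in a = 3.74 yields A = 0.02758.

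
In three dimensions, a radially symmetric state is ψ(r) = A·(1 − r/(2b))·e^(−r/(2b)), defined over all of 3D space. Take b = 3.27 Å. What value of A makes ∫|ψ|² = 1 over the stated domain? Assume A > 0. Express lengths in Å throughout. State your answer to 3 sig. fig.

We need A² ∫|f|² 4πr² dr = 1, taking the integral from 0 to ∞.
(Spherical symmetry: dV = 4πr² dr.)
With ∫₀^∞ r^4 e^(−αr) dr = 4!/α^5, carrying out the integral gives A² · 8·π·b^3.
Hence A² = 1/[8·π·b^3].
Substituting b = 3.27 gives A² = 0.001138, so A = 0.03373.

A ≈ 0.0337 Å^(-3/2)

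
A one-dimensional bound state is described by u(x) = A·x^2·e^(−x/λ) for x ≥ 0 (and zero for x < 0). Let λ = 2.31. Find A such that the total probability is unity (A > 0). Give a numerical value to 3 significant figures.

A ≈ 0.142

The normalization condition is ∫|u|² dx = 1 from 0 to ∞.
Using ∫₀^∞ xⁿ e^(−αx) dx = n!/αⁿ⁺¹, with u = A·x^2·e^(−x/λ), the integral evaluates to A²·[3·λ^5/4].
Setting this equal to 1 gives A² = 1/(3·λ^5/4).
Substituting λ = 2.31 gives A² = 0.02027, so A = 0.1424.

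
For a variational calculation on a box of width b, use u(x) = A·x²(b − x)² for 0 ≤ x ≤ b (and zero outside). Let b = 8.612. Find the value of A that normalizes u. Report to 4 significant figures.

Require ∫ |u|² dx = 1 over the whole domain.
Expanding the polynomial and integrating term by term, carrying out the integral gives A² · b^9/630.
With b = 8.612: A² = 0.0000024177 and A = 0.0015549.

A ≈ 0.001555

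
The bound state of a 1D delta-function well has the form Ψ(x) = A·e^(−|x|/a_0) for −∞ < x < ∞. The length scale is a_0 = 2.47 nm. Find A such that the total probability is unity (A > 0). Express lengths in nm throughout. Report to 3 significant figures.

Normalization requires ∫|Ψ|² dx = 1, integrated from −∞ to ∞.
With ∫₀^∞ x^0 e^(−αx) dx = 0!/α^1, carrying out the integral gives A² · a_0.
Plugging in a_0 = 2.47 yields A = 0.6363.

A ≈ 0.636 nm^(-1/2)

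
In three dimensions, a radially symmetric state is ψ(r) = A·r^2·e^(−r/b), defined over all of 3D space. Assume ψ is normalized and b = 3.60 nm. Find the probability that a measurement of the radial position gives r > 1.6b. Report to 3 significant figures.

With dV = 4πr²dr, the probability is ∫|ψ|² dV over r > 1.6b.
A² is fixed by ∫₀^∞ 4πr²|ψ|² dr = 1, i.e. A² = (45·π·b^7/2)^(−1).
Substituting u = r/b, A², 4π and the length scale all cancel in the ratio: P = ∫_{1.6}^{∞} u^6·e^(-2·u) du / ∫_{0}^{∞} u^6·e^(-2·u) du.
An antiderivative of u^6·e^(-2·u) is -(4·u^6 + 12·u^5 + 30·u^4 + 60·u^3 + 90·u^2 + 90·u + 45)·e^(-2·u)/8; evaluating from 1.6 to ∞ gives ≈ 5.3740, while the full integral is 45/8.
The region integral divided by the full integral gives P = 0.9554.

P ≈ 0.955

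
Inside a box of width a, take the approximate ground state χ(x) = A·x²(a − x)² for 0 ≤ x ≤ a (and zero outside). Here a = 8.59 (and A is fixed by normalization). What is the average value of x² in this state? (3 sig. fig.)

By definition ⟨x²⟩ = ∫ x^2 |χ(x)|² dx.
The ratio of the moment integral to the normalization integral gives ⟨x²⟩ = 3·a^2/11.
Putting a = 8.59 gives 20.12.

⟨x^2⟩ ≈ 20.1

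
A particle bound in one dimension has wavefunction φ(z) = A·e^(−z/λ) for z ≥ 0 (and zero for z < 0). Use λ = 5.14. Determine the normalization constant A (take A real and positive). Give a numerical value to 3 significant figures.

Normalization requires ∫|φ|² dz = 1, integrated from 0 to ∞.
Recall ∫₀^∞ z^m e^(−z/β) dz = m!·β^(m+1), the integral (without the A² prefactor) comes out to λ/2.
Substituting λ = 5.14 gives A² = 0.3891, so A = 0.6238.

A ≈ 0.624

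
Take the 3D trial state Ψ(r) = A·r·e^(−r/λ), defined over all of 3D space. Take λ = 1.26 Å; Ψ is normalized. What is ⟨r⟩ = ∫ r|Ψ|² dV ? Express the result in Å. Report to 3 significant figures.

⟨r⟩ ≈ 3.15 Å

⟨r⟩ = ∫ r |Ψ|² 4πr² dr over the full domain.
With ∫₀^∞ r^5 e^(−αr) dr = 5!/α^6, the ratio of the moment integral to the normalization integral gives ⟨r⟩ = 5·λ/2.
With λ = 1.26, ⟨r⟩ = 3.150.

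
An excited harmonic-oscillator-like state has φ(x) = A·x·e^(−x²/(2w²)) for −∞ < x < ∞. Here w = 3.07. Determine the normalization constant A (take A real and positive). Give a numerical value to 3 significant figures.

A ≈ 0.197

Normalization requires ∫|φ|² dx = 1, integrated from −∞ to ∞.
With φ = A·x·e^(−x²/(2w²)), the integral evaluates to A²·[√(π)·w^3/2].
Hence A² = 1/[√(π)·w^3/2].
Substituting w = 3.07 gives A² = 0.03900, so A = 0.1975.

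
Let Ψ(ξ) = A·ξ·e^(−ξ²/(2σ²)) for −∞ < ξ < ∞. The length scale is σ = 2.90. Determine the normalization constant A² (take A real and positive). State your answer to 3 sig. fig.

A^2 ≈ 0.0463

The normalization condition is ∫|Ψ|² dξ = 1 from −∞ to ∞.
Differentiating ∫e^(−αξ²) dξ = √(π/α) under α to get the higher moments, carrying out the integral gives A² · √(π)·σ^3/2.
Setting this equal to 1 gives A² = 1/(√(π)·σ^3/2).
Plugging in σ = 2.90 yields A = 0.2151.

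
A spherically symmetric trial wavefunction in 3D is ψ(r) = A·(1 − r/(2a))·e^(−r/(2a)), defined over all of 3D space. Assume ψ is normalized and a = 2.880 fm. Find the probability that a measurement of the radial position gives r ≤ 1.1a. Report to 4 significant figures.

P ≈ 0.03866

With dV = 4πr²dr, the probability is ∫|ψ|² dV over r ≤ 1.1a.
Normalization gives A² = 1/(8·π·a^3).
Let u = r/a; then A², 4π and the length scale all cancel, so P = ∫_{0}^{1.1} u^2·(1 - u/2)^2·e^(-u) du ÷ ∫_{0}^{∞} u^2·(1 - u/2)^2·e^(-u) du.
With ∫ u^2·(1 - u/2)^2·e^(-u) du = -(u^4/4 + u^2 + 2·u + 2)·e^(-u) + C, the region integral is ≈ 0.0773283 and the full one is 2.
Taking the ratio yields P = 0.038664.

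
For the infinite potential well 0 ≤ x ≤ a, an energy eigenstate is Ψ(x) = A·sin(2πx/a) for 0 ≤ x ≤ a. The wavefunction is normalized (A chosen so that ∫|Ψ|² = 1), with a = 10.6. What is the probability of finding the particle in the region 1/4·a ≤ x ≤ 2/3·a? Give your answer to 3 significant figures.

P = ∫_{1/4·a}^{2/3·a} |Ψ(x)|² dx.
Since A² = 1/(a/2), this is the region integral divided by the full normalization integral.
Substituting u = x/a, A² and the length scale cancel in the ratio: P = ∫_{1/4}^{2/3} sin(2·π·u)^2 du / ∫_{0}^{1} sin(2·π·u)^2 du.
Using ∫ sin(2·π·u)^2 du = u/2 - sin(4·π·u)/(8·π), the numerator is -√(3)/(16·π) + 5/24 and the denominator is 1/2.
The result is P = -√(3)/(8·π) + 5/12.

P ≈ 0.348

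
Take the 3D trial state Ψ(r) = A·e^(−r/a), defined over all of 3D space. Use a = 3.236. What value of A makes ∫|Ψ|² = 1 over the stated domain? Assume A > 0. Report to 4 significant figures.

The normalization condition is ∫|Ψ|² 4πr² dr = 1 from 0 to ∞.
(Spherical symmetry: dV = 4πr² dr.)
Using ∫₀^∞ rⁿ e^(−αr) dr = n!/αⁿ⁺¹, ∫|Ψ|² 4πr² dr = A²·(π·a^3).
Setting this equal to 1 gives A² = 1/(π·a^3).
Substituting a = 3.236 gives A² = 0.0093934, so A = 0.096920.

A ≈ 0.09692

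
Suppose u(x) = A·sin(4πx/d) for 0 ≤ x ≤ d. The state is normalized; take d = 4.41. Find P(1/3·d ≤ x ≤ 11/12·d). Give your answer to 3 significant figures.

P ≈ 0.652

P = ∫_{1/3·d}^{11/12·d} |u(x)|² dx.
With A² fixed by ∫|u|² = 1, i.e. A² = (d/2)^(−1), substitute and integrate.
Substituting t = x/d, A² and the length scale cancel in the ratio: P = ∫_{1/3}^{11/12} sin(4·π·t)^2 dt / ∫_{0}^{1} sin(4·π·t)^2 dt.
An antiderivative of sin(4·π·t)^2 is t/2 - sin(4·π·t)·cos(4·π·t)/(8·π); evaluating from 1/3 to 11/12 gives √(3)/(16·π) + 7/24, while the full integral is 1/2.
This works out to P = √(3)/(8·π) + 7/12.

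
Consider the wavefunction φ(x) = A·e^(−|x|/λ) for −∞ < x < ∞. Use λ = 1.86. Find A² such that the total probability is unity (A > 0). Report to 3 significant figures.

A^2 ≈ 0.538

The normalization condition is ∫|φ|² dx = 1 from −∞ to ∞.
Using ∫₀^∞ xⁿ e^(−αx) dx = n!/αⁿ⁺¹, with φ = A·e^(−|x|/λ), the integral evaluates to A²·[λ].
Hence A² = 1/[λ].
With λ = 1.86: A² = 0.5376 and A = 0.7332.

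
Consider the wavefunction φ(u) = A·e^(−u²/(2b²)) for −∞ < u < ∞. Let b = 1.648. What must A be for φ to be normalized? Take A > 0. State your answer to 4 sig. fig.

The normalization condition is ∫|φ|² du = 1 from −∞ to ∞.
With φ = A·e^(−u²/(2b²)), the integral evaluates to A²·[√(π)·b].
So A² = (√(π)·b)^(−1).
Plugging in b = 1.648 yields A = 0.58511.

A ≈ 0.5851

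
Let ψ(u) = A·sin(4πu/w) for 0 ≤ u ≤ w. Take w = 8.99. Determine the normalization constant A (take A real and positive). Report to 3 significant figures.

A ≈ 0.472

The normalization condition is ∫|ψ|² du = 1 from 0 to w.
∫|ψ|² du = A²·(w/2).
Substituting w = 8.99 gives A² = 0.2225, so A = 0.4717.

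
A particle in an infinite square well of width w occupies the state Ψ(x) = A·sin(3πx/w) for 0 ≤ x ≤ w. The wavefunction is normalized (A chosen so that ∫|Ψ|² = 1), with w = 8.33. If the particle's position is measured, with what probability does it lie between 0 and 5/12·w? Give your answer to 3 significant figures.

P ≈ 0.364

|Ψ|² is the probability density, so P = ∫_{0}^{5/12·w} |Ψ|² dx.
With A² fixed by ∫|Ψ|² = 1, i.e. A² = (w/2)^(−1), substitute and integrate.
Let u = x/w; then A² and the length scale cancel, so P = ∫_{0}^{5/12} sin(3·π·u)^2 du ÷ ∫_{0}^{1} sin(3·π·u)^2 du.
With ∫ sin(3·π·u)^2 du = u/2 - sin(6·π·u)/(12·π) + C, the region integral is 5/24 - 1/(12·π) and the full one is 1/2.
This works out to P = (-2 + 5·π)/(12·π).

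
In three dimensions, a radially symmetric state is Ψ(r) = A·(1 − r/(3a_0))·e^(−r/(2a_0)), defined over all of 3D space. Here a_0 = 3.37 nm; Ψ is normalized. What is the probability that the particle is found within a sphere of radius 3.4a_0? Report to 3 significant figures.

P = ∫ |Ψ|² 4πr² dr over r ≤ 3.4a_0.
A² is fixed by ∫₀^∞ 4πr²|Ψ|² dr = 1, i.e. A² = (8·π·a_0^3/3)^(−1).
In terms of u = r/a_0 (A², 4π and the length scale all cancel between numerator and denominator), P = [∫_{0}^{3.4} u^2·(1 - u/3)^2·e^(-u) du] / [∫_{0}^{∞} u^2·(1 - u/3)^2·e^(-u) du].
Using ∫ u^2·(1 - u/3)^2·e^(-u) du = (-u^4 + 2·u^3 - 3·u^2 - 6·u - 6)·e^(-u)/9, the numerator is ≈ 0.23613 and the denominator is 2/3.
Taking the ratio yields P = 0.3542.

P ≈ 0.354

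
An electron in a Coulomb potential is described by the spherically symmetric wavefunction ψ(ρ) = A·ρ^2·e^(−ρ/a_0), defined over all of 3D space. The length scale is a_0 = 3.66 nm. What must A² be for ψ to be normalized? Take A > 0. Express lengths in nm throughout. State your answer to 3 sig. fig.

A^2 ≈ 0.00000161 nm^(-7)

We need A² ∫|f|² 4πρ² dρ = 1, taking the integral from 0 to ∞.
The angular integral contributes 4π, leaving ∫₀^∞ ρ²|ψ|² dρ.
Using ∫₀^∞ ρⁿ e^(−αρ) dρ = n!/αⁿ⁺¹, carrying out the integral gives A² · 45·π·a_0^7/2.
Setting this equal to 1 gives A² = 1/(45·π·a_0^7/2).
Plugging in a_0 = 3.66 yields A = 0.001268.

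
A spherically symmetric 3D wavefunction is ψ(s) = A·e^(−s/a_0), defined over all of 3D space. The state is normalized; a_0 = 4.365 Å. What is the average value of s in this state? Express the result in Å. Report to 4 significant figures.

⟨s⟩ ≈ 6.548 Å

By definition ⟨s⟩ = ∫ s |ψ(s)|² 4πs² ds.
Evaluating both integrals, ⟨s⟩ = 3·a_0/2.
With a_0 = 4.365, ⟨s⟩ = 6.5475.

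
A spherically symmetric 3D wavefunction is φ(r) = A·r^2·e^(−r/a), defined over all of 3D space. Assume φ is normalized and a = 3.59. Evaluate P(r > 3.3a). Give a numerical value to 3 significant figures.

Integrate the radial probability density 4πr²|φ|² over r > 3.3a.
The full normalization integral is A²·[45·π·a^7/2] = 1, fixing A².
In terms of u = r/a (A², 4π and the length scale all cancel between numerator and denominator), P = [∫_{3.3}^{∞} u^6·e^(-2·u) du] / [∫_{0}^{∞} u^6·e^(-2·u) du].
With ∫ u^6·e^(-2·u) du = -(4·u^6 + 12·u^5 + 30·u^4 + 60·u^3 + 90·u^2 + 90·u + 45)·e^(-2·u)/8 + C, the region integral is ≈ 2.8735 and the full one is 45/8.
This evaluates to P = 0.5108.

P ≈ 0.511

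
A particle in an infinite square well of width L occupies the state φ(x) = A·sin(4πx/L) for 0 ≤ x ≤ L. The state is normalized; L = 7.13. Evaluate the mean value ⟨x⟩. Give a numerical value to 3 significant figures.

By definition ⟨x⟩ = ∫ x |φ(x)|² dx.
Evaluating both integrals, ⟨x⟩ = L/2.
Putting L = 7.13 gives 3.565.

⟨x⟩ ≈ 3.57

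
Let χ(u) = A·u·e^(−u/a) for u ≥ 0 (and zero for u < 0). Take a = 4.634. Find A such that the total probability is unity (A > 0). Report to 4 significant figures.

Require ∫ |χ|² du = 1 over the whole domain.
With ∫₀^∞ u^2 e^(−αu) du = 2!/α^3, with χ = A·u·e^(−u/a), the integral evaluates to A²·[a^3/4].
Substituting a = 4.634 gives A² = 0.040197, so A = 0.20049.

A ≈ 0.2005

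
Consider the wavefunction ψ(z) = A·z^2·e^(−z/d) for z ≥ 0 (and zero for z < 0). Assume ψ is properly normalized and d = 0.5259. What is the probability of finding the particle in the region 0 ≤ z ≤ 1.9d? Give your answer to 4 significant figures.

P = ∫_{0}^{1.9d} |ψ(z)|² dz.
The normalization integral ∫|ψ|²dz over the whole domain equals 3·d^5/4·A², and A² cancels in the ratio.
Let u = z/d; then A² and the length scale cancel, so P = ∫_{0}^{1.9} u^4·e^(-2·u) du ÷ ∫_{0}^{∞} u^4·e^(-2·u) du.
Using ∫ u^4·e^(-2·u) du = -(u^4/2 + u^3 + 3·u^2/2 + 3·u/2 + 3/4)·e^(-2·u), the numerator is ≈ 0.249117 and the denominator is 3/4.
Evaluating gives P = 0.33216.

P ≈ 0.3322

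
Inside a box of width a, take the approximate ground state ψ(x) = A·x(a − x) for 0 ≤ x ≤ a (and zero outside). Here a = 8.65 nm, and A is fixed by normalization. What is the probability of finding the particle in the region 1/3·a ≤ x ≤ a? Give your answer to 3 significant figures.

The probability is P = ∫ |ψ|² dx over [1/3·a, a].
With A² fixed by ∫|ψ|² = 1, i.e. A² = (a^5/30)^(−1), substitute and integrate.
Substituting u = x/a, A² and the length scale cancel in the ratio: P = ∫_{1/3}^{1} u^2·(1 - u)^2 du / ∫_{0}^{1} u^2·(1 - u)^2 du.
An antiderivative of u^2·(1 - u)^2 is u^3·(6·u^2 - 15·u + 10)/30; evaluating from 1/3 to 1 gives 32/1215, while the full integral is 1/30.
Evaluating gives P = 64/81.

P ≈ 0.790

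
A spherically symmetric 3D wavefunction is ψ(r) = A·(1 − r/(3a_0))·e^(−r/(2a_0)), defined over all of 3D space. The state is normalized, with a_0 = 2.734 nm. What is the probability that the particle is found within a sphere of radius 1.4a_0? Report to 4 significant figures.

Integrate the radial probability density 4πr²|ψ|² over r ≤ 1.4a_0.
The full normalization integral is A²·[8·π·a_0^3/3] = 1, fixing A².
Substituting u = r/a_0, A², 4π and the length scale all cancel in the ratio: P = ∫_{0}^{1.4} u^2·(1 - u/3)^2·e^(-u) du / ∫_{0}^{∞} u^2·(1 - u/3)^2·e^(-u) du.
An antiderivative of u^2·(1 - u/3)^2·e^(-u) is (-u^4 + 2·u^3 - 3·u^2 - 6·u - 6)·e^(-u)/9; evaluating from 0 to 1.4 gives 2/3 - 1294·e^(-7/5)/625, while the full integral is 2/3.
The region integral divided by the full integral gives P = 0.23417.

P ≈ 0.2342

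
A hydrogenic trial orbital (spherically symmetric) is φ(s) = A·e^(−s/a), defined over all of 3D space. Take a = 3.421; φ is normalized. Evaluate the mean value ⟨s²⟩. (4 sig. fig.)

The expectation value is the |φ|²-weighted average of s^2: ∫ s^2|φ|² 4πs² ds.
Using ∫₀^∞ sⁿ e^(−αs) ds = n!/αⁿ⁺¹, since the A² factors cancel between numerator and denominator, ⟨s²⟩ = 3·a^2.
With a = 3.421, ⟨s^2⟩ = 35.110.

⟨s^2⟩ ≈ 35.11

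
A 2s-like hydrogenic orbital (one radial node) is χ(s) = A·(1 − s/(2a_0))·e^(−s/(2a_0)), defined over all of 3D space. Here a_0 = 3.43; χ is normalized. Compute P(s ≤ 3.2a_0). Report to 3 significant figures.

P ≈ 0.0858

P = ∫ |χ|² 4πs² ds over s ≤ 3.2a_0.
Normalization gives A² = 1/(8·π·a_0^3).
Let u = s/a_0; then A², 4π and the length scale all cancel, so P = ∫_{0}^{3.2} u^2·(1 - u/2)^2·e^(-u) du ÷ ∫_{0}^{∞} u^2·(1 - u/2)^2·e^(-u) du.
With ∫ u^2·(1 - u/2)^2·e^(-u) du = -(u^4/4 + u^2 + 2·u + 2)·e^(-u) + C, the region integral is ≈ 0.17164 and the full one is 2.
This evaluates to P = 0.08582.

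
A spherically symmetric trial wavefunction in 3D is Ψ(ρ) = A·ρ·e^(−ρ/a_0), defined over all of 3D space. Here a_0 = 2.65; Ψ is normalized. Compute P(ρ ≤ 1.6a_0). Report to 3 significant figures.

P ≈ 0.219

Integrate the radial probability density 4πρ²|Ψ|² over ρ ≤ 1.6a_0.
Normalization gives A² = 1/(3·π·a_0^5).
Substituting u = ρ/a_0, A², 4π and the length scale all cancel in the ratio: P = ∫_{0}^{1.6} u^4·e^(-2·u) du / ∫_{0}^{∞} u^4·e^(-2·u) du.
An antiderivative of u^4·e^(-2·u) is -(u^4/2 + u^3 + 3·u^2/2 + 3·u/2 + 3/4)·e^(-2·u); evaluating from 0 to 1.6 gives ≈ 0.16454, while the full integral is 3/4.
Taking the ratio yields P = 0.2194.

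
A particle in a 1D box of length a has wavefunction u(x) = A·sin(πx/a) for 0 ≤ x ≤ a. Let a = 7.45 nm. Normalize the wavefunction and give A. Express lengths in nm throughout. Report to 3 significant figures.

Normalization requires ∫|u|² dx = 1, integrated from 0 to a.
With ∫₀^a sin²(nπx/a) dx = a/2, the integral (without the A² prefactor) comes out to a/2.
Setting this equal to 1 gives A² = 1/(a/2).
With a = 7.45: A² = 0.2685 and A = 0.5181.

A ≈ 0.518 nm^(-1/2)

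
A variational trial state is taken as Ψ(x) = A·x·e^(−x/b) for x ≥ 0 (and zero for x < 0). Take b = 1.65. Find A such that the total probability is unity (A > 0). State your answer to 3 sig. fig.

A ≈ 0.944

We need A² ∫|f|² dx = 1, taking the integral from 0 to ∞.
Carrying out the integral gives A² · b^3/4.
Hence A² = 1/[b^3/4].
Substituting b = 1.65 gives A² = 0.8904, so A = 0.9436.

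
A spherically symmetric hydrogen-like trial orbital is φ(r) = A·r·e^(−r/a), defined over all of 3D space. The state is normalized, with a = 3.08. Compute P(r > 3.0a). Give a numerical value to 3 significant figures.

P ≈ 0.285

With dV = 4πr²dr, the probability is ∫|φ|² dV over r > 3.0a.
Normalization gives A² = 1/(3·π·a^5).
Substituting u = r/a, A², 4π and the length scale all cancel in the ratio: P = ∫_{3.0}^{∞} u^4·e^(-2·u) du / ∫_{0}^{∞} u^4·e^(-2·u) du.
Using ∫ u^4·e^(-2·u) du = -(u^4/2 + u^3 + 3·u^2/2 + 3·u/2 + 3/4)·e^(-2·u), the numerator is 345·e^(-6)/4 and the denominator is 3/4.
The region integral divided by the full integral gives P = 0.2851.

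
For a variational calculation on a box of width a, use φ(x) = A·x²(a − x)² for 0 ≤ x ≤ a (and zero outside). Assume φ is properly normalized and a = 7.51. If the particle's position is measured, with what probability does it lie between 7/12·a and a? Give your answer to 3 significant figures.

P ≈ 0.302

P = ∫_{7/12·a}^{a} |φ(x)|² dx.
With A² fixed by ∫|φ|² = 1, i.e. A² = (a^9/630)^(−1), substitute and integrate.
In terms of u = x/a (A² and the length scale cancel between numerator and denominator), P = [∫_{7/12}^{1} u^4·(1 - u)^4 du] / [∫_{0}^{1} u^4·(1 - u)^4 du].
An antiderivative of u^4·(1 - u)^4 is u^5·(70·u^4 - 315·u^3 + 540·u^2 - 420·u + 126)/630; evaluating from 7/12 to 1 gives ≈ 0.00047989, while the full integral is 1/630.
Evaluating gives P = 0.3023.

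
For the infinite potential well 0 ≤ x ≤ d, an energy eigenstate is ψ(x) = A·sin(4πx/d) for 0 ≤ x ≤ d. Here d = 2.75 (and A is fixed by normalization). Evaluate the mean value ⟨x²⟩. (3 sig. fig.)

⟨x²⟩ = ∫ x^2 |ψ|² dx over the full domain.
Since the A² factors cancel between numerator and denominator, ⟨x²⟩ = -d^2/(32·π^2) + d^2/3.
With d = 2.75, ⟨x^2⟩ = 2.497.

⟨x^2⟩ ≈ 2.50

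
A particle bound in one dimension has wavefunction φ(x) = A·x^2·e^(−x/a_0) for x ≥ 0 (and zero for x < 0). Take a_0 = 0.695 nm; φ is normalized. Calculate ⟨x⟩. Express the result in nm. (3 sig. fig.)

⟨x⟩ ≈ 1.74 nm

The expectation value is the |φ|²-weighted average of x: ∫ x|φ|² dx.
Since the A² factors cancel between numerator and denominator, ⟨x⟩ = 5·a_0/2.
Putting a_0 = 0.695 gives 1.738.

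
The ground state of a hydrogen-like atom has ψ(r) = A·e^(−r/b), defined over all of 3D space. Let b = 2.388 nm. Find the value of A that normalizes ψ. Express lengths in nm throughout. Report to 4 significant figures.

A ≈ 0.1529 nm^(-3/2)

The normalization condition is ∫|ψ|² 4πr² dr = 1 from 0 to ∞.
In 3D with spherical symmetry the volume element is 4πr² dr.
The integral (without the A² prefactor) comes out to π·b^3.
Hence A² = 1/[π·b^3].
Substituting b = 2.388 gives A² = 0.023375, so A = 0.15289.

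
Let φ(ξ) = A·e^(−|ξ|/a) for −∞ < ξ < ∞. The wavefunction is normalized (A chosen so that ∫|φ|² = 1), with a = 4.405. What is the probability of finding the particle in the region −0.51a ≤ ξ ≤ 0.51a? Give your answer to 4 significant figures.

The probability is P = ∫ |φ|² dξ over [−0.51a, 0.51a].
With A² fixed by ∫|φ|² = 1, i.e. A² = (a)^(−1), substitute and integrate.
Both integrals are even about ξ = 0, so only the ξ ≥ 0 halves are needed (the factors of 2 cancel). In terms of u = ξ/a (A² and the length scale cancel between numerator and denominator), P = [∫_{0}^{0.51} e^(-2·u) du] / [∫_{0}^{∞} e^(-2·u) du].
Using ∫ e^(-2·u) du = -e^(-2·u)/2, the numerator is 1/2 - e^(-51/50)/2 and the denominator is 1/2.
Evaluating gives P = 0.63941.

P ≈ 0.6394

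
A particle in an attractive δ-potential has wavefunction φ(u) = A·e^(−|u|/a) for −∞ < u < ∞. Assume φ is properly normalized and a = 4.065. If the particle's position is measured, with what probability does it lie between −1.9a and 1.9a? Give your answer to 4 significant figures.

P ≈ 0.9776

P = ∫_{−1.9a}^{1.9a} |φ(u)|² du.
With A² fixed by ∫|φ|² = 1, i.e. A² = (a)^(−1), substitute and integrate.
By symmetry take twice the u ≥ 0 contribution in numerator and denominator; the 2's cancel. Let t = u/a; then A² and the length scale cancel, so P = ∫_{0}^{1.9} e^(-2·t) dt ÷ ∫_{0}^{∞} e^(-2·t) dt.
With ∫ e^(-2·t) dt = -e^(-2·t)/2 + C, the region integral is 1/2 - e^(-19/5)/2 and the full one is 1/2.
Taking the ratio, P = 0.97763.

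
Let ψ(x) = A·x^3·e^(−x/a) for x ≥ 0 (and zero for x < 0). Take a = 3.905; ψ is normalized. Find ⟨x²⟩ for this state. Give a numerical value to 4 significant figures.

⟨x^2⟩ ≈ 213.5

The expectation value is the |ψ|²-weighted average of x^2: ∫ x^2|ψ|² dx.
The ratio of the moment integral to the normalization integral gives ⟨x²⟩ = 14·a^2.
With a = 3.905, ⟨x^2⟩ = 213.49.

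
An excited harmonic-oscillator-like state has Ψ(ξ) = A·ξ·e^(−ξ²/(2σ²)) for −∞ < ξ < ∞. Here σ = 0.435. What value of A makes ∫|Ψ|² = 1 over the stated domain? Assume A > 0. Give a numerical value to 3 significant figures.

A ≈ 3.70

Require ∫ |Ψ|² dξ = 1 over the whole domain.
Differentiating ∫e^(−αξ²) dξ = √(π/α) under α to get the higher moments, the integral (without the A² prefactor) comes out to √(π)·σ^3/2.
Setting this equal to 1 gives A² = 1/(√(π)·σ^3/2).
Plugging in σ = 0.435 yields A = 3.702.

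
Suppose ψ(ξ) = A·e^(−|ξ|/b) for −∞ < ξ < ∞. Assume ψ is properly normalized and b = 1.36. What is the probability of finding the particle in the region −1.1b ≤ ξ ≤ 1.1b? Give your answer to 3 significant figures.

The probability is P = ∫ |ψ|² dξ over [−1.1b, 1.1b].
The normalization integral ∫|ψ|²dξ over the whole domain equals b·A², and A² cancels in the ratio.
By symmetry take twice the ξ ≥ 0 contribution in numerator and denominator; the 2's cancel. In terms of u = ξ/b (A² and the length scale cancel between numerator and denominator), P = [∫_{0}^{1.1} e^(-2·u) du] / [∫_{0}^{∞} e^(-2·u) du].
Using ∫ e^(-2·u) du = -e^(-2·u)/2, the numerator is 1/2 - e^(-11/5)/2 and the denominator is 1/2.
This works out to P = 0.8892.

P ≈ 0.889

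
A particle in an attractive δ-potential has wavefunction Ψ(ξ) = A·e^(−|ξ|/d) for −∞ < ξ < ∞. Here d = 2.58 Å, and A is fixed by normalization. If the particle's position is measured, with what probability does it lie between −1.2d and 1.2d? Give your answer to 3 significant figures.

P ≈ 0.909

The probability is P = ∫ |Ψ|² dξ over [−1.2d, 1.2d].
Since A² = 1/(d), this is the region integral divided by the full normalization integral.
By symmetry take twice the ξ ≥ 0 contribution in numerator and denominator; the 2's cancel. Substituting u = ξ/d, A² and the length scale cancel in the ratio: P = ∫_{0}^{1.2} e^(-2·u) du / ∫_{0}^{∞} e^(-2·u) du.
Using ∫ e^(-2·u) du = -e^(-2·u)/2, the numerator is 1/2 - e^(-12/5)/2 and the denominator is 1/2.
Taking the ratio, P = 0.9093.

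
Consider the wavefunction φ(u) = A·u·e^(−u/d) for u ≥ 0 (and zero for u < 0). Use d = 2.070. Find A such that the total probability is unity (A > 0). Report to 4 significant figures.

Normalization requires ∫|φ|² du = 1, integrated from 0 to ∞.
Recall ∫₀^∞ u^m e^(−u/β) du = m!·β^(m+1), ∫|φ|² du = A²·(d^3/4).
Setting this equal to 1 gives A² = 1/(d^3/4).
Plugging in d = 2.070 yields A = 0.67154.

A ≈ 0.6715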